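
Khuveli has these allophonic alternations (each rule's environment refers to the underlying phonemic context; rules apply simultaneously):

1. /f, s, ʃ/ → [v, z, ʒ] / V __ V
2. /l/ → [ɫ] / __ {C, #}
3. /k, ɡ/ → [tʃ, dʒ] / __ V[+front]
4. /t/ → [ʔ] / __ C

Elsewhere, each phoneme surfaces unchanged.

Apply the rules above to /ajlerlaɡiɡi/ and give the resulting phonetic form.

[ajlerladʒidʒi]

/a/ stays [a].
/j/ (between /a/ and /l/) is unaffected → [j].
/l/ — between /j/ and /e/; rule 2 does not apply here → [l].
/e/ (between /l/ and /r/): no rule targets it → [e].
/r/ — not in any rule's target class → [r].
/l/ (between /r/ and /a/) is in the target of rule 2 but the environment (word-finally or immediately before a consonant) is not met → [l].
/a/ (between /l/ and /ɡ/): no rule targets it → [a].
Rule 3 applies to /ɡ/ (between /a/ and /i/: before a front vowel) → [dʒ].
/i/ stays [i].
Rule 3 applies to /ɡ/ (between /i/ and /i/: before a front vowel) → [dʒ].
/i/ (word-final): no rule targets it → [i].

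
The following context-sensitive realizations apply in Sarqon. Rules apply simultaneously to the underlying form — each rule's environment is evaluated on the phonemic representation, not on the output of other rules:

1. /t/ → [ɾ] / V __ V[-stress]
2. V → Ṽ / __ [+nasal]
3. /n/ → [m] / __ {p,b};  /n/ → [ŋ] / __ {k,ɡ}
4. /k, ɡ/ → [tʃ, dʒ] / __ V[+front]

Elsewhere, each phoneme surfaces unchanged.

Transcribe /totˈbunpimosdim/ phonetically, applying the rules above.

[totˈbũmpĩmosdĩm]

/t/ (word-initial) is in the target of rule 1 but the environment (between a vowel and a following unstressed vowel) is not met → [t].
/o/ (between /t/ and /t/) is in the target of rule 2 but the environment (before a nasal consonant) is not met → [o].
/t/ — between /o/ and /b/; rule 1 does not apply here → [t].
/b/ (between /t/ and /u/) is unaffected → [b].
/u/ — between /b/ and /n/, before a nasal consonant — surfaces as [ũ] (rule 2).
/n/ meets the environment for rule 3 (before a labial or velar stop) → [m].
/p/ (between /n/ and /i/): no rule targets it → [p].
/i/ (between /p/ and /m/): before a nasal consonant, so rule 2 applies → [ĩ].
/m/ (between /i/ and /o/) is unaffected → [m].
/o/ (between /m/ and /s/) fails the environment for rule 2, so it stays [o].
/s/ stays [s].
/d/ stays [d].
/i/ (between /d/ and /m/) occurs before a nasal consonant → [ĩ] by rule 2.
/m/ (word-final) is unaffected → [m].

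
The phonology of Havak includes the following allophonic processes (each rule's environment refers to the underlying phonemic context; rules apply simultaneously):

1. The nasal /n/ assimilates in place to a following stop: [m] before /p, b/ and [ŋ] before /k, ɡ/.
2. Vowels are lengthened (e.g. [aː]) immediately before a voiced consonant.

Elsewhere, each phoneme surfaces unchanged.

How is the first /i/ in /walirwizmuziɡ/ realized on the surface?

/i/ (between /l/ and /r/): before a voiced consonant, so rule 2 applies → [iː].

[iː]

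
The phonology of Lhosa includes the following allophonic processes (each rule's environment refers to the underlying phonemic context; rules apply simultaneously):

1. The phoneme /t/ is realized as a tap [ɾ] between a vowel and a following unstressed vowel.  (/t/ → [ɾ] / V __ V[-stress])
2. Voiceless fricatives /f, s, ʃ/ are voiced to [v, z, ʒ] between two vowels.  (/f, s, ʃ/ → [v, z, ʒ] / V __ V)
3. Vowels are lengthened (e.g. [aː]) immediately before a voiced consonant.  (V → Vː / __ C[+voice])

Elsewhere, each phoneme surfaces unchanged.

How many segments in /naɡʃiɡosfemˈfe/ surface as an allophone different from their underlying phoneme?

Segments that undergo a rule: /a/ → [aː] (rule 3); /i/ → [iː] (rule 3); /e/ → [eː] (rule 3).
All other segments surface unchanged.

3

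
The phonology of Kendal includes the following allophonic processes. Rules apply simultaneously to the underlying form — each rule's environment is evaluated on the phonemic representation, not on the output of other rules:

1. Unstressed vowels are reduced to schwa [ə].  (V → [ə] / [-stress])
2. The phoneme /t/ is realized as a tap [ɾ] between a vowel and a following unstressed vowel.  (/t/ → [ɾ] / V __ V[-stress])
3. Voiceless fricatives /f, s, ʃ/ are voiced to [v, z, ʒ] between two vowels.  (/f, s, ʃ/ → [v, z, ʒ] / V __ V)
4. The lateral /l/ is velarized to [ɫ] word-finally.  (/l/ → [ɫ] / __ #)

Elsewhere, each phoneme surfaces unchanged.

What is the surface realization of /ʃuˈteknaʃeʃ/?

/ʃ/ (word-initial): rule 3 targets it, but not between two vowels → unchanged [ʃ].
Rule 1 applies to /u/ (between /ʃ/ and /t/: in an unstressed syllable) → [ə].
/t/ (between /u/ and /e/) fails the environment for rule 2, so it stays [t].
/e/ (between /t/ and /k/) fails the environment for rule 1, so it stays [e].
/k/ stays [k].
/n/ (between /k/ and /a/) is unaffected → [n].
/a/ (between /n/ and /ʃ/) occurs in an unstressed syllable → [ə] by rule 1.
/ʃ/ meets the environment for rule 3 (between two vowels) → [ʒ].
/e/ meets the environment for rule 1 (in an unstressed syllable) → [ə].
/ʃ/ — word-final; rule 3 does not apply here → [ʃ].

[ʃəˈteknəʒəʃ]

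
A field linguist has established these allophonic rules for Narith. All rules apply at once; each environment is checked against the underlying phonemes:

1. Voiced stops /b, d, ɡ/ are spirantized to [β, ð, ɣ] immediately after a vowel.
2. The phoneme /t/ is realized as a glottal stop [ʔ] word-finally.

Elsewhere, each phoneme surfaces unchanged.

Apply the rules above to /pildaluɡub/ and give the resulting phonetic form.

/p/ (word-initial): no rule targets it → [p].
/i/ (between /p/ and /l/) is unaffected → [i].
/l/ (between /i/ and /d/): no rule targets it → [l].
/d/ — between /l/ and /a/; rule 1 does not apply here → [d].
/a/ — not in any rule's target class → [a].
/l/ (between /a/ and /u/) is unaffected → [l].
/u/ stays [u].
/ɡ/ — between /u/ and /u/, immediately after a vowel — surfaces as [ɣ] (rule 1).
/u/ — not in any rule's target class → [u].
/b/ (word-final) occurs immediately after a vowel → [β] by rule 1.

[pildaluɣuβ]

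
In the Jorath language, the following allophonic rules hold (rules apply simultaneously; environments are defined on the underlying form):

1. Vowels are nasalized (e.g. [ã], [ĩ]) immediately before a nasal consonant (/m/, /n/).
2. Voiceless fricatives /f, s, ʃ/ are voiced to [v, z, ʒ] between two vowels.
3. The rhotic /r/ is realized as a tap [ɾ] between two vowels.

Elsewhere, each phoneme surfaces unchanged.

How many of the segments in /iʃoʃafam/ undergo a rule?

4

Segments that undergo a rule: /ʃ/ → [ʒ] (rule 2); /ʃ/ → [ʒ] (rule 2); /f/ → [v] (rule 2); /a/ → [ã] (rule 1).
All other segments surface unchanged.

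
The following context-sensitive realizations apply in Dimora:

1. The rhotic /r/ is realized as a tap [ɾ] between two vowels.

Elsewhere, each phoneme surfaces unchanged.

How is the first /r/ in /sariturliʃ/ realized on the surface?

[ɾ]

/r/ (between /a/ and /i/) occurs between two vowels → [ɾ] by rule 1.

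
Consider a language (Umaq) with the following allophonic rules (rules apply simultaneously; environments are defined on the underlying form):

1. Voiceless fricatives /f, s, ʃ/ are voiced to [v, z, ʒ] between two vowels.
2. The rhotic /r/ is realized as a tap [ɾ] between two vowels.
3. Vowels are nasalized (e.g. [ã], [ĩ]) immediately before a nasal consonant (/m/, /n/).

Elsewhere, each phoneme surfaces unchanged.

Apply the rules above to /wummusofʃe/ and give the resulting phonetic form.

Rule 3 applies to /u/ (between /w/ and /m/: before a nasal consonant) → [ũ].
/u/ (between /m/ and /s/) is in the target of rule 3 but the environment (before a nasal consonant) is not met → [u].
/s/ (between /u/ and /o/): between two vowels, so rule 1 applies → [z].
/o/ (between /s/ and /f/): rule 3 targets it, but not before a nasal consonant → unchanged [o].
/f/ (between /o/ and /ʃ/) fails the environment for rule 1, so it stays [f].
/ʃ/ (between /f/ and /e/): rule 1 targets it, but not between two vowels → unchanged [ʃ].
/e/ (word-final) is in the target of rule 3 but the environment (before a nasal consonant) is not met → [e].

[wũmmuzofʃe]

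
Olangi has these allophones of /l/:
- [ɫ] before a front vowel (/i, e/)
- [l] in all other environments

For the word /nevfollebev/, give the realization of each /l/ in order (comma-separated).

Occurrence 1 (position 6): no conditioning environment matches → elsewhere allophone [l].
Occurrence 2 (position 7): before a front vowel (/i, e/) → [ɫ].

[l], [ɫ]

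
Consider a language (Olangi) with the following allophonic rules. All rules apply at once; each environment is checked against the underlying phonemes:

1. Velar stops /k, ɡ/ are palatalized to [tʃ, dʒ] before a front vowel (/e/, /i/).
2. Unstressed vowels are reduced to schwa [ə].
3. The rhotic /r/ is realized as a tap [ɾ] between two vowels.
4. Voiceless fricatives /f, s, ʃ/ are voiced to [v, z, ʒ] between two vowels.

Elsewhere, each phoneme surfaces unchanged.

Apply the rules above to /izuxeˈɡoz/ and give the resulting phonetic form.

[əzəxəˈɡoz]

Rule 2 applies to /i/ (word-initial: in an unstressed syllable) → [ə].
/u/ meets the environment for rule 2 (in an unstressed syllable) → [ə].
/e/ meets the environment for rule 2 (in an unstressed syllable) → [ə].
/ɡ/ (between /e/ and /o/): rule 1 targets it, but not before a front vowel → unchanged [ɡ].
/o/ (between /ɡ/ and /z/) is in the target of rule 2 but the environment (in an unstressed syllable) is not met → [o].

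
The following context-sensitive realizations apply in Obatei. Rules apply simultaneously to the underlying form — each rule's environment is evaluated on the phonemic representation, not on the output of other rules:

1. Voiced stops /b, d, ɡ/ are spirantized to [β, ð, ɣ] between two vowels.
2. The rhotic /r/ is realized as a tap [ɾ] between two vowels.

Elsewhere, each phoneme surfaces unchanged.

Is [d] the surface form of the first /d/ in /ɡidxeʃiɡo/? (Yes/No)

/d/ (between /i/ and /x/) fails the environment for rule 1, so it stays [d].
The actual realization is [d], which matches [d].

Yes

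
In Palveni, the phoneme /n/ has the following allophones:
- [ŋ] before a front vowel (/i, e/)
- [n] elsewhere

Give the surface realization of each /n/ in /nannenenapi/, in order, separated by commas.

Occurrence 1 (position 1): no conditioning environment matches → elsewhere allophone [n].
Occurrence 2 (position 3): no conditioning environment matches → elsewhere allophone [n].
Occurrence 3 (position 4): before a front vowel (/i, e/) → [ŋ].
Occurrence 4 (position 6): before a front vowel (/i, e/) → [ŋ].
Occurrence 5 (position 8): no conditioning environment matches → elsewhere allophone [n].

[n], [n], [ŋ], [ŋ], [n]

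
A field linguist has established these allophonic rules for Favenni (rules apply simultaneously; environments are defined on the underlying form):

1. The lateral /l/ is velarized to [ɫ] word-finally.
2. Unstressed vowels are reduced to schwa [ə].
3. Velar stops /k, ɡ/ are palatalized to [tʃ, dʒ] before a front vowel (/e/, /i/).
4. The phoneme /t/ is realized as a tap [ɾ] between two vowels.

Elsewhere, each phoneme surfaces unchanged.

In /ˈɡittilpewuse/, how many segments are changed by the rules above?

Segments that undergo a rule: /ɡ/ → [dʒ] (rule 3); /i/ → [ə] (rule 2); /e/ → [ə] (rule 2); /u/ → [ə] (rule 2); /e/ → [ə] (rule 2).
All other segments surface unchanged.

5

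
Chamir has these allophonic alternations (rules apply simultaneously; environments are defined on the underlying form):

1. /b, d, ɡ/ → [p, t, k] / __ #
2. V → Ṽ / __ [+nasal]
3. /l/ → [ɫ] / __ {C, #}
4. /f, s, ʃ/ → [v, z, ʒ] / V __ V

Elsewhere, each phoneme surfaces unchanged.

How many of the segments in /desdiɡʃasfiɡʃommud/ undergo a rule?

Segments that undergo a rule: /o/ → [õ] (rule 2); /d/ → [t] (rule 1).
All other segments surface unchanged.

2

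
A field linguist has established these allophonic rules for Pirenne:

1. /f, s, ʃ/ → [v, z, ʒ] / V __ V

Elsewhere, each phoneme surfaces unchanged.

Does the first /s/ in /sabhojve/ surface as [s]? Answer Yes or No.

Yes

/s/ (word-initial): rule 1 targets it, but not between two vowels → unchanged [s].
The actual realization is [s], which matches [s].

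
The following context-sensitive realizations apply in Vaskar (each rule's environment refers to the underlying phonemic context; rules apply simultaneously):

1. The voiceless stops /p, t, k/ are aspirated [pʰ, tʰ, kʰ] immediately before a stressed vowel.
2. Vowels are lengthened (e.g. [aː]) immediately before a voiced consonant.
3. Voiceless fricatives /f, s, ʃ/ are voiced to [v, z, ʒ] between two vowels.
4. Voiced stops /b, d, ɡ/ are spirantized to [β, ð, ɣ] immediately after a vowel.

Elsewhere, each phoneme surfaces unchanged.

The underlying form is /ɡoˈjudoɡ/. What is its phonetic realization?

/ɡ/ — word-initial; rule 4 does not apply here → [ɡ].
/o/ meets the environment for rule 2 (before a voiced consonant) → [oː].
/j/ (between /o/ and /u/): no rule targets it → [j].
/u/ meets the environment for rule 2 (before a voiced consonant) → [uː].
Rule 4 applies to /d/ (between /u/ and /o/: immediately after a vowel) → [ð].
/o/ meets the environment for rule 2 (before a voiced consonant) → [oː].
/ɡ/ (word-final) occurs immediately after a vowel → [ɣ] by rule 4.

[ɡoːˈjuːðoːɣ]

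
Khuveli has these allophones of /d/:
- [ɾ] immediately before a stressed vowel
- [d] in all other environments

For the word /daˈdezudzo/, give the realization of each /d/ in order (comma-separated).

[d], [ɾ], [d]

Occurrence 1 (position 1): no conditioning environment matches → elsewhere allophone [d].
Occurrence 2 (position 3): immediately before a stressed vowel → [ɾ].
Occurrence 3 (position 7): no conditioning environment matches → elsewhere allophone [d].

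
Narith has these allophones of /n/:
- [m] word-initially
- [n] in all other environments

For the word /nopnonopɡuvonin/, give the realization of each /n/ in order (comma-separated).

Occurrence 1 (position 1): word-initially → [m].
Occurrence 2 (position 4): no conditioning environment matches → elsewhere allophone [n].
Occurrence 3 (position 6): no conditioning environment matches → elsewhere allophone [n].
Occurrence 4 (position 13): no conditioning environment matches → elsewhere allophone [n].
Occurrence 5 (position 15): no conditioning environment matches → elsewhere allophone [n].

[m], [n], [n], [n], [n]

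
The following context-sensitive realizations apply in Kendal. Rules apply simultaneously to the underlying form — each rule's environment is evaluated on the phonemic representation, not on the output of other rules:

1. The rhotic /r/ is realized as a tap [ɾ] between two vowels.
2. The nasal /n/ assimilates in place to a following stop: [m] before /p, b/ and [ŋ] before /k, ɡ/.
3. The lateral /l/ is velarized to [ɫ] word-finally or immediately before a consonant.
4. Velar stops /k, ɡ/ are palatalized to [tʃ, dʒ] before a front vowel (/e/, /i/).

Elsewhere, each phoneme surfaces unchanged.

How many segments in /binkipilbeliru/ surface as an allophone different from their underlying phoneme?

4

Segments that undergo a rule: /n/ → [ŋ] (rule 2); /k/ → [tʃ] (rule 4); /l/ → [ɫ] (rule 3); /r/ → [ɾ] (rule 1).
All other segments surface unchanged.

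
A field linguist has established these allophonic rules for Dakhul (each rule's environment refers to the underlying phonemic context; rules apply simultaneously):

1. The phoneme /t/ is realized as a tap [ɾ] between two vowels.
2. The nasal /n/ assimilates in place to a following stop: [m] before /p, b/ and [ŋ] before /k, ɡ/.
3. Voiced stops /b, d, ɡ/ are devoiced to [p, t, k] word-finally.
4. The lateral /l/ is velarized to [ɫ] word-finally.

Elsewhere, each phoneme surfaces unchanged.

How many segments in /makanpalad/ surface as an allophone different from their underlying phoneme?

2

Segments that undergo a rule: /n/ → [m] (rule 2); /d/ → [t] (rule 3).
All other segments surface unchanged.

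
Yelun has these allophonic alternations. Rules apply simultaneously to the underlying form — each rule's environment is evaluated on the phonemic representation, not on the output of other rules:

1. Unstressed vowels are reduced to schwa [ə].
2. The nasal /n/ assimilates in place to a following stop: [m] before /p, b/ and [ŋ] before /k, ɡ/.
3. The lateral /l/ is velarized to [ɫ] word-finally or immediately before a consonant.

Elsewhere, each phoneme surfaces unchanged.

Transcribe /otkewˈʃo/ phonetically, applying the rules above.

/o/ meets the environment for rule 1 (in an unstressed syllable) → [ə].
/t/ (between /o/ and /k/) is unaffected → [t].
/k/ — not in any rule's target class → [k].
/e/ — between /k/ and /w/, in an unstressed syllable — surfaces as [ə] (rule 1).
/w/ stays [w].
/ʃ/ stays [ʃ].
/o/ (word-final) fails the environment for rule 1, so it stays [o].

[ətkəwˈʃo]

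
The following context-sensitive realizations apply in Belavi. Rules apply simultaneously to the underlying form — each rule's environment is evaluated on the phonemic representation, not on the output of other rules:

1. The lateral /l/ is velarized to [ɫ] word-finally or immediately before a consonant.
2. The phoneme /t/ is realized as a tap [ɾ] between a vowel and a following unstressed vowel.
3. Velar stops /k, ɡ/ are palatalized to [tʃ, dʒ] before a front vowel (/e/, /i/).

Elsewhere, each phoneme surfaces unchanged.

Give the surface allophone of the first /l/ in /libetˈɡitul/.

[l]

/l/ (word-initial) is in the target of rule 1 but the environment (word-finally or immediately before a consonant) is not met → [l].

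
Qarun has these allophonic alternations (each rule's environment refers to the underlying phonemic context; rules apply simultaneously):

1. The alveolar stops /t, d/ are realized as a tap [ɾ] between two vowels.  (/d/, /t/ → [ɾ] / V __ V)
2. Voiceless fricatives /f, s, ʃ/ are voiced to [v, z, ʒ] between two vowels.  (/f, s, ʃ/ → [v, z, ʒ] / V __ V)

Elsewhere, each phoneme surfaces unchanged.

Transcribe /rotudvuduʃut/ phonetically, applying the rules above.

[roɾudvuɾuʒut]

/r/ (word-initial) is unaffected → [r].
/o/ stays [o].
/t/ meets the environment for rule 1 (between two vowels) → [ɾ].
/u/ — not in any rule's target class → [u].
/d/ (between /u/ and /v/): rule 1 targets it, but not between two vowels → unchanged [d].
/v/ — not in any rule's target class → [v].
/u/ (between /v/ and /d/) is unaffected → [u].
/d/ (between /u/ and /u/) occurs between two vowels → [ɾ] by rule 1.
/u/ (between /d/ and /ʃ/): no rule targets it → [u].
/ʃ/ meets the environment for rule 2 (between two vowels) → [ʒ].
/u/ (between /ʃ/ and /t/) is unaffected → [u].
/t/ (word-final) is in the target of rule 1 but the environment (between two vowels) is not met → [t].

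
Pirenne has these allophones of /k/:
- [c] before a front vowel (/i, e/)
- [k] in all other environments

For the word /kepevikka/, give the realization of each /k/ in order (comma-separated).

Occurrence 1 (position 1): before a front vowel → [c].
Occurrence 2 (position 7): no conditioning environment matches → elsewhere allophone [k].
Occurrence 3 (position 8): no conditioning environment matches → elsewhere allophone [k].

[c], [k], [k]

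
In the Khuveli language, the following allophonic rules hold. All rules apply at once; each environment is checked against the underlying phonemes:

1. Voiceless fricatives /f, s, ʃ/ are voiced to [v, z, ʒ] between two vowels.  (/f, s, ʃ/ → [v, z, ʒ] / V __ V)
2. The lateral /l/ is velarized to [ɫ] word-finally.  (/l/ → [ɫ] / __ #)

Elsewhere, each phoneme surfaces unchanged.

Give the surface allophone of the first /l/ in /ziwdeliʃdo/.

[l]

/l/ (between /e/ and /i/): rule 2 targets it, but not word-finally → unchanged [l].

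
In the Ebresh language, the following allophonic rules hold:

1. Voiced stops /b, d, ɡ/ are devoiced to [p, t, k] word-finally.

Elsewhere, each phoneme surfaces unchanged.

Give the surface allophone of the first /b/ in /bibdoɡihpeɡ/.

/b/ — word-initial; rule 1 does not apply here → [b].

[b]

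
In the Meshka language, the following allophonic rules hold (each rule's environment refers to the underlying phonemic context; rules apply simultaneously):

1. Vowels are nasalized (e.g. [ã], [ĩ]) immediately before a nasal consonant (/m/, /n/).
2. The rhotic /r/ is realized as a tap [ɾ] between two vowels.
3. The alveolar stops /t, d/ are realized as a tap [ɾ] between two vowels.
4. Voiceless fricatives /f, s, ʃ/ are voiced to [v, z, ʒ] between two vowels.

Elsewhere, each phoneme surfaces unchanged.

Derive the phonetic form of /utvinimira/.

[utvĩnĩmiɾa]

/u/ (word-initial): rule 1 targets it, but not before a nasal consonant → unchanged [u].
/t/ (between /u/ and /v/) is in the target of rule 3 but the environment (between two vowels) is not met → [t].
/i/ (between /v/ and /n/) occurs before a nasal consonant → [ĩ] by rule 1.
/i/ (between /n/ and /m/) occurs before a nasal consonant → [ĩ] by rule 1.
/i/ (between /m/ and /r/) is in the target of rule 1 but the environment (before a nasal consonant) is not met → [i].
/r/ — between /i/ and /a/, between two vowels — surfaces as [ɾ] (rule 2).
/a/ (word-final): rule 1 targets it, but not before a nasal consonant → unchanged [a].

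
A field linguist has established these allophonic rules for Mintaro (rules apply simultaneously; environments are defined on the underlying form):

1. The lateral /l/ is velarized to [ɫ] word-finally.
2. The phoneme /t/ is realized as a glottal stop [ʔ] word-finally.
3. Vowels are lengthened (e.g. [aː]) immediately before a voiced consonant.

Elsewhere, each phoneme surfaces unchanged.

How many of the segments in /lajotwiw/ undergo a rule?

Segments that undergo a rule: /a/ → [aː] (rule 3); /i/ → [iː] (rule 3).
All other segments surface unchanged.

2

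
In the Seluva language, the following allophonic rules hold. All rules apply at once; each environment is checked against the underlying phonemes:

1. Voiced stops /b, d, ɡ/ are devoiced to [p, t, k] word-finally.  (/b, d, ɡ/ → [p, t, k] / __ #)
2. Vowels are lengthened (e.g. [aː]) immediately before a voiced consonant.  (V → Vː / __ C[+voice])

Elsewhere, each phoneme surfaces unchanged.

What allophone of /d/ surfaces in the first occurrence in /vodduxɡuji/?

/d/ (between /o/ and /d/): rule 1 targets it, but not word-finally → unchanged [d].

[d]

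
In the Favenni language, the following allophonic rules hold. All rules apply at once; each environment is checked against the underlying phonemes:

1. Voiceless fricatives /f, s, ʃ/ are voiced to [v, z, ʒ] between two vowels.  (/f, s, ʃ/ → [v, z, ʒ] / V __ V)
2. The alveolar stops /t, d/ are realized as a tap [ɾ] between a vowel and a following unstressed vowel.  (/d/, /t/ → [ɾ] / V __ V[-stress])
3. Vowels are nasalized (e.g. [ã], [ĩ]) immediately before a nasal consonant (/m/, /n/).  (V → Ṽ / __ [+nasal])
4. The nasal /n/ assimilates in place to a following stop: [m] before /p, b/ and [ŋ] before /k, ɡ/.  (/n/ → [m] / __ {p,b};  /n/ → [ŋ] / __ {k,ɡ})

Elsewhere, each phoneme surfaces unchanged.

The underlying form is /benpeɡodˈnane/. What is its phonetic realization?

[bẽmpeɡodˈnãne]

/b/ (word-initial): no rule targets it → [b].
/e/ meets the environment for rule 3 (before a nasal consonant) → [ẽ].
/n/ (between /e/ and /p/): before a labial or velar stop, so rule 4 applies → [m].
/p/ — not in any rule's target class → [p].
/e/ (between /p/ and /ɡ/): rule 3 targets it, but not before a nasal consonant → unchanged [e].
/ɡ/ (between /e/ and /o/): no rule targets it → [ɡ].
/o/ — between /ɡ/ and /d/; rule 3 does not apply here → [o].
/d/ (between /o/ and /n/): rule 2 targets it, but not between a vowel and a following unstressed vowel → unchanged [d].
/n/ — between /d/ and /a/; rule 4 does not apply here → [n].
/a/ (between /n/ and /n/) occurs before a nasal consonant → [ã] by rule 3.
/n/ (between /a/ and /e/): rule 4 targets it, but not before a labial or velar stop → unchanged [n].
/e/ (word-final): rule 3 targets it, but not before a nasal consonant → unchanged [e].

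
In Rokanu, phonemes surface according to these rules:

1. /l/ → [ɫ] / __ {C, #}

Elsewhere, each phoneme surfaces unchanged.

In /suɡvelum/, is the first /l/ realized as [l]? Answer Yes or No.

Yes

/l/ — between /e/ and /u/; rule 1 does not apply here → [l].
The actual realization is [l], which matches [l].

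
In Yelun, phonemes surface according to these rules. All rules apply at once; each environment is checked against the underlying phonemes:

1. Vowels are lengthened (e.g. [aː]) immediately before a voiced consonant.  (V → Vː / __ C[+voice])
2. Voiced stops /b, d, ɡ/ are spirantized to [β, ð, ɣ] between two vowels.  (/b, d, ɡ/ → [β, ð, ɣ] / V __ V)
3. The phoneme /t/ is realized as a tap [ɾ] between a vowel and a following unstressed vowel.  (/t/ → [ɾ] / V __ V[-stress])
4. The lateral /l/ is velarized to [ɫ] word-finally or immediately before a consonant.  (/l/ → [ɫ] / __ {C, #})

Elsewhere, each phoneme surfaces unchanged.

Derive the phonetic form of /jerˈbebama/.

[jeːrˈbeːβaːma]

/j/ stays [j].
/e/ (between /j/ and /r/): before a voiced consonant, so rule 1 applies → [eː].
/r/ (between /e/ and /b/) is unaffected → [r].
/b/ — between /r/ and /e/; rule 2 does not apply here → [b].
/e/ (between /b/ and /b/) occurs before a voiced consonant → [eː] by rule 1.
Rule 2 applies to /b/ (between /e/ and /a/: between two vowels) → [β].
/a/ (between /b/ and /m/) occurs before a voiced consonant → [aː] by rule 1.
/m/ stays [m].
/a/ (word-final) is in the target of rule 1 but the environment (before a voiced consonant) is not met → [a].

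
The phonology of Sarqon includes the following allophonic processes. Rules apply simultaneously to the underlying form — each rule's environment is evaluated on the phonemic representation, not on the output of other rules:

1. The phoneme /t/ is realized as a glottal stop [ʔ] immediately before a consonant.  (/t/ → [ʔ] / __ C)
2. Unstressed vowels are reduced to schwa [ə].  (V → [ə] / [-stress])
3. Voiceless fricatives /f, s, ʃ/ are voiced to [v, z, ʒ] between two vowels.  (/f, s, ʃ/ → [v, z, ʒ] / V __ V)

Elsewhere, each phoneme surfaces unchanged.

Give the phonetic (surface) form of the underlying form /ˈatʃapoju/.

/a/ — word-initial; rule 2 does not apply here → [a].
/t/ — between /a/ and /ʃ/, immediately before a consonant — surfaces as [ʔ] (rule 1).
/ʃ/ (between /t/ and /a/): rule 3 targets it, but not between two vowels → unchanged [ʃ].
/a/ (between /ʃ/ and /p/): in an unstressed syllable, so rule 2 applies → [ə].
/p/ (between /a/ and /o/) is unaffected → [p].
/o/ (between /p/ and /j/): in an unstressed syllable, so rule 2 applies → [ə].
/j/ — not in any rule's target class → [j].
/u/ (word-final): in an unstressed syllable, so rule 2 applies → [ə].

[ˈaʔʃəpəjə]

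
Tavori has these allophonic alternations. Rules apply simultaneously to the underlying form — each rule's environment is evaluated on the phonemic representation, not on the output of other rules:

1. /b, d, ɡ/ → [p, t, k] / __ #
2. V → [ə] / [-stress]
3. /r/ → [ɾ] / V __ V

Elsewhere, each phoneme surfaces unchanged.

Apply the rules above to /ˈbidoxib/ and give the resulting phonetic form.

/b/ (word-initial): rule 1 targets it, but not word-finally → unchanged [b].
/i/ (between /b/ and /d/): rule 2 targets it, but not in an unstressed syllable → unchanged [i].
/d/ (between /i/ and /o/) fails the environment for rule 1, so it stays [d].
/o/ (between /d/ and /x/): in an unstressed syllable, so rule 2 applies → [ə].
/x/ stays [x].
/i/ (between /x/ and /b/): in an unstressed syllable, so rule 2 applies → [ə].
/b/ (word-final) occurs word-finally → [p] by rule 1.

[ˈbidəxəp]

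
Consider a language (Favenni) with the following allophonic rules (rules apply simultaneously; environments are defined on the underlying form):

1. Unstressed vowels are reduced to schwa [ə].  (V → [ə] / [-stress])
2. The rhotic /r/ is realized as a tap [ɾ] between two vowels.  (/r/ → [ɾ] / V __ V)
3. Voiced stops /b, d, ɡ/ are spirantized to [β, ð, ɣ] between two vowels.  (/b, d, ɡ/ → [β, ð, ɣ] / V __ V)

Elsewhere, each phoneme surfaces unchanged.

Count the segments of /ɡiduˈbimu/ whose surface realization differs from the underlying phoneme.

5

Segments that undergo a rule: /i/ → [ə] (rule 1); /d/ → [ð] (rule 3); /u/ → [ə] (rule 1); /b/ → [β] (rule 3); /u/ → [ə] (rule 1).
All other segments surface unchanged.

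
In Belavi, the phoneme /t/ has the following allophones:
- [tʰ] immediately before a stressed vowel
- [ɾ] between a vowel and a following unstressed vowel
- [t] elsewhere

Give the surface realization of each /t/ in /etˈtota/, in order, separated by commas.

[t], [tʰ], [ɾ]

Occurrence 1 (position 2): no conditioning environment matches → elsewhere allophone [t].
Occurrence 2 (position 3): immediately before a stressed vowel → [tʰ].
Occurrence 3 (position 5): between a vowel and an unstressed vowel → [ɾ].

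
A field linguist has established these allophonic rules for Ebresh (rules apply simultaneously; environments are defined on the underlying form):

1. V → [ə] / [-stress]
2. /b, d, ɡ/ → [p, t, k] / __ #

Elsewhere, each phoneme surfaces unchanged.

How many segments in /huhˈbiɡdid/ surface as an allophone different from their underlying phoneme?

Segments that undergo a rule: /u/ → [ə] (rule 1); /i/ → [ə] (rule 1); /d/ → [t] (rule 2).
All other segments surface unchanged.

3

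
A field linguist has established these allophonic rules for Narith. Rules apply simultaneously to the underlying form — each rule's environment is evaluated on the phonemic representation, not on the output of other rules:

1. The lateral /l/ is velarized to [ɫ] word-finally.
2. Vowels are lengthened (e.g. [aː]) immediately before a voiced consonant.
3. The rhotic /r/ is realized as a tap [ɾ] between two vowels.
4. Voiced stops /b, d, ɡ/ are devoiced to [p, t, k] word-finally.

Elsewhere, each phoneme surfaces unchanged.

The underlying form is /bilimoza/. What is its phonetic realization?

/b/ — word-initial; rule 4 does not apply here → [b].
/i/ meets the environment for rule 2 (before a voiced consonant) → [iː].
/l/ (between /i/ and /i/): rule 1 targets it, but not word-finally → unchanged [l].
/i/ meets the environment for rule 2 (before a voiced consonant) → [iː].
/m/ — not in any rule's target class → [m].
/o/ — between /m/ and /z/, before a voiced consonant — surfaces as [oː] (rule 2).
/z/ (between /o/ and /a/) is unaffected → [z].
/a/ — word-final; rule 2 does not apply here → [a].

[biːliːmoːza]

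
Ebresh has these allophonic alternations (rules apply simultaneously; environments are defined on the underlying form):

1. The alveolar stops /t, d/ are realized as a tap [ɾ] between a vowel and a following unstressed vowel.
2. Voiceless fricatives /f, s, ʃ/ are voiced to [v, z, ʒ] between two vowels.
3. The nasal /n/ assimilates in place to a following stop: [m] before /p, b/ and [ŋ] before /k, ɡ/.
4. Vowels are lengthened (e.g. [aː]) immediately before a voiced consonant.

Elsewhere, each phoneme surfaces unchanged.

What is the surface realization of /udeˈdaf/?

[uːɾeːˈdaf]

Rule 4 applies to /u/ (word-initial: before a voiced consonant) → [uː].
/d/ meets the environment for rule 1 (between a vowel and a following unstressed vowel) → [ɾ].
/e/ (between /d/ and /d/) occurs before a voiced consonant → [eː] by rule 4.
/d/ (between /e/ and /a/) fails the environment for rule 1, so it stays [d].
/a/ (between /d/ and /f/) fails the environment for rule 4, so it stays [a].
/f/ (word-final) is in the target of rule 2 but the environment (between two vowels) is not met → [f].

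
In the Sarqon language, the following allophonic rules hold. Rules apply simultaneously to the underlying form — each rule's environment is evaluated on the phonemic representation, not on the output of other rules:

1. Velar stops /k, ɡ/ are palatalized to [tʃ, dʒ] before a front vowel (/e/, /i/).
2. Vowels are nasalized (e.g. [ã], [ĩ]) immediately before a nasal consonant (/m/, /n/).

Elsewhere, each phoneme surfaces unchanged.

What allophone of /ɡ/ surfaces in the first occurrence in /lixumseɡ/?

[ɡ]

/ɡ/ (word-final) is in the target of rule 1 but the environment (before a front vowel) is not met → [ɡ].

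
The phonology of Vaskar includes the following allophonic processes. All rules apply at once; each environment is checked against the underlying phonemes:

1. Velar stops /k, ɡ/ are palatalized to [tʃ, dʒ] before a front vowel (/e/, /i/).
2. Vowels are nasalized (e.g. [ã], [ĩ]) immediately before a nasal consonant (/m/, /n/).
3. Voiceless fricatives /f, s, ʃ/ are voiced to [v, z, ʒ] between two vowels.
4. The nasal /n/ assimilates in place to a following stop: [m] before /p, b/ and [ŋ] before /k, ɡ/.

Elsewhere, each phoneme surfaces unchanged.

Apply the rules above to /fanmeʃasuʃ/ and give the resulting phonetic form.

/f/ (word-initial) fails the environment for rule 3, so it stays [f].
/a/ — between /f/ and /n/, before a nasal consonant — surfaces as [ã] (rule 2).
/n/ (between /a/ and /m/) is in the target of rule 4 but the environment (before a labial or velar stop) is not met → [n].
/e/ (between /m/ and /ʃ/) is in the target of rule 2 but the environment (before a nasal consonant) is not met → [e].
/ʃ/ (between /e/ and /a/): between two vowels, so rule 3 applies → [ʒ].
/a/ (between /ʃ/ and /s/) fails the environment for rule 2, so it stays [a].
/s/ — between /a/ and /u/, between two vowels — surfaces as [z] (rule 3).
/u/ (between /s/ and /ʃ/) is in the target of rule 2 but the environment (before a nasal consonant) is not met → [u].
/ʃ/ (word-final): rule 3 targets it, but not between two vowels → unchanged [ʃ].

[fãnmeʒazuʃ]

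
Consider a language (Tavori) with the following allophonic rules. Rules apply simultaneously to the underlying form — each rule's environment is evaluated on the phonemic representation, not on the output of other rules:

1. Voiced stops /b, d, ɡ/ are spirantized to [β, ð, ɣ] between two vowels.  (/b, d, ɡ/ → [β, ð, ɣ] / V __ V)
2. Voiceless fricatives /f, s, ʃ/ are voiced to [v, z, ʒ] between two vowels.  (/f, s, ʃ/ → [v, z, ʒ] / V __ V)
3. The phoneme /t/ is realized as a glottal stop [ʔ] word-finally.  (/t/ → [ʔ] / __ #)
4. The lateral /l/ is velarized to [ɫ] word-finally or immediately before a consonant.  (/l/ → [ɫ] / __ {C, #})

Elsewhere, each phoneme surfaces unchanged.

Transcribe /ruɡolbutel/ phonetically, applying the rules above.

/r/ stays [r].
/u/ stays [u].
Rule 1 applies to /ɡ/ (between /u/ and /o/: between two vowels) → [ɣ].
/o/ — not in any rule's target class → [o].
/l/ — between /o/ and /b/, word-finally or immediately before a consonant — surfaces as [ɫ] (rule 4).
/b/ (between /l/ and /u/) fails the environment for rule 1, so it stays [b].
/u/ (between /b/ and /t/) is unaffected → [u].
/t/ (between /u/ and /e/): rule 3 targets it, but not word-finally → unchanged [t].
/e/ (between /t/ and /l/): no rule targets it → [e].
Rule 4 applies to /l/ (word-final: word-finally or immediately before a consonant) → [ɫ].

[ruɣoɫbuteɫ]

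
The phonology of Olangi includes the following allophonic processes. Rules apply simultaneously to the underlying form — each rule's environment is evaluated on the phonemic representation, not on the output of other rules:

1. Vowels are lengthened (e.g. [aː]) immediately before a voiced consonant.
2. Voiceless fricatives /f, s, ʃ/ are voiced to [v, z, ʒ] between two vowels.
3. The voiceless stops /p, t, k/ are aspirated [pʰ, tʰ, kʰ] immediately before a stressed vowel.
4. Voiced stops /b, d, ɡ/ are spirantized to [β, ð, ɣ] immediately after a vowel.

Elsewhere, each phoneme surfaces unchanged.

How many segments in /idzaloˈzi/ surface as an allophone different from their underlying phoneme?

4

Segments that undergo a rule: /i/ → [iː] (rule 1); /d/ → [ð] (rule 4); /a/ → [aː] (rule 1); /o/ → [oː] (rule 1).
All other segments surface unchanged.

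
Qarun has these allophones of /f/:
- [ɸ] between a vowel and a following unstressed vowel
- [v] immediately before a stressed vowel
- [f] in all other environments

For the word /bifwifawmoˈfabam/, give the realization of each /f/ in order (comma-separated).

Occurrence 1 (position 3): no conditioning environment matches → elsewhere allophone [f].
Occurrence 2 (position 6): between a vowel and a following unstressed vowel → [ɸ].
Occurrence 3 (position 11): immediately before a stressed vowel → [v].

[f], [ɸ], [v]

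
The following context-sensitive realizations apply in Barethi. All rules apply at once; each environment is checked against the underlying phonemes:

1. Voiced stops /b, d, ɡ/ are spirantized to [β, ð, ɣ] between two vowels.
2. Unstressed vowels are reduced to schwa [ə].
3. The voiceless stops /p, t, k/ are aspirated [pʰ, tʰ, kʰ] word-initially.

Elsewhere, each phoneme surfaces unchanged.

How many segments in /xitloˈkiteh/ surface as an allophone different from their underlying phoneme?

3

Segments that undergo a rule: /i/ → [ə] (rule 2); /o/ → [ə] (rule 2); /e/ → [ə] (rule 2).
All other segments surface unchanged.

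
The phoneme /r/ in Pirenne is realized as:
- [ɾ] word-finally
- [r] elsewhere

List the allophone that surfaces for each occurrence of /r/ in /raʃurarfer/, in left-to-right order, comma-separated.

Occurrence 1 (position 1): no conditioning environment matches → elsewhere allophone [r].
Occurrence 2 (position 5): no conditioning environment matches → elsewhere allophone [r].
Occurrence 3 (position 7): no conditioning environment matches → elsewhere allophone [r].
Occurrence 4 (position 10): word-finally → [ɾ].

[r], [r], [r], [ɾ]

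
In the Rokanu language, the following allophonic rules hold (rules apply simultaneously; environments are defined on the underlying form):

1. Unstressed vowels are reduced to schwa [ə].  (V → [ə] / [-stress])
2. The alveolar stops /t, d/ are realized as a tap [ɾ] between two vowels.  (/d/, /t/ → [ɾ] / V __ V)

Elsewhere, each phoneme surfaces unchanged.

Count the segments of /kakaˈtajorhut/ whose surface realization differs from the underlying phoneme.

5

Segments that undergo a rule: /a/ → [ə] (rule 1); /a/ → [ə] (rule 1); /t/ → [ɾ] (rule 2); /o/ → [ə] (rule 1); /u/ → [ə] (rule 1).
All other segments surface unchanged.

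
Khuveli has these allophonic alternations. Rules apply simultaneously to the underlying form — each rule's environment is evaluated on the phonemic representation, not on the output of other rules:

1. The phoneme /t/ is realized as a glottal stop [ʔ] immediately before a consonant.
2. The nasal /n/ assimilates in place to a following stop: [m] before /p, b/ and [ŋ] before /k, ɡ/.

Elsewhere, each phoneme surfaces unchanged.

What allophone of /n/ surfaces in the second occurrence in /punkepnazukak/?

/n/ (between /p/ and /a/): rule 2 targets it, but not before a labial or velar stop → unchanged [n].

[n]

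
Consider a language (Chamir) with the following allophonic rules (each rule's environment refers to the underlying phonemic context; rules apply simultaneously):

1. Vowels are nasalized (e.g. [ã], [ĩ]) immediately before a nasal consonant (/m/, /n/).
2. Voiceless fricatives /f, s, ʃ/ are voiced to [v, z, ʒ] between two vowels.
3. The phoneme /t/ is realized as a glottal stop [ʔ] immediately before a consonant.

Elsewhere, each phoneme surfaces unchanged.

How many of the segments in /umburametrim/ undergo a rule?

4

Segments that undergo a rule: /u/ → [ũ] (rule 1); /a/ → [ã] (rule 1); /t/ → [ʔ] (rule 3); /i/ → [ĩ] (rule 1).
All other segments surface unchanged.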